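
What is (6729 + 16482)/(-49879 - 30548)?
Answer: -7737/26809 ≈ -0.28860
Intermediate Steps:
(6729 + 16482)/(-49879 - 30548) = 23211/(-80427) = 23211*(-1/80427) = -7737/26809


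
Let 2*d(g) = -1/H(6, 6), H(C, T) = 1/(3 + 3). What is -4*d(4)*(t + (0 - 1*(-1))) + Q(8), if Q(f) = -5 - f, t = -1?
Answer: -13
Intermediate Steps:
H(C, T) = 1/6
d(g) = -3 (d(g) = (-1/1/6)/2 = (-1*6)/2 = (1/2)*(-6) = -3)
-4*d(4)*(t + (0 - 1*(-1))) + Q(8) = -(-12)*(-1 + (0 - 1*(-1))) + (-5 - 1*8) = -(-12)*(-1 + (0 + 1)) + (-5 - 8) = -(-12)*(-1 + 1) - 13 = -(-12)*0 - 13 = -4*0 - 13 = 0 - 13 = -13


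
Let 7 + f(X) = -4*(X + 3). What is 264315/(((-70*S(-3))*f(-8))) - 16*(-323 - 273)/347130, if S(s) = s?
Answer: 62433809/644670 ≈ 96.846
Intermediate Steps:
f(X) = -19 - 4*X (f(X) = -7 - 4*(X + 3) = -7 - 4*(3 + X) = -7 + (-12 - 4*X) = -19 - 4*X)
264315/(((-70*S(-3))*f(-8))) - 16*(-323 - 273)/347130 = 264315/(((-70*(-3))*(-19 - 4*(-8)))) - 16*(-323 - 273)/347130 = 264315/((210*(-19 + 32))) - 16*(-596)*(1/347130) = 264315/((210*13)) + 9536*(1/347130) = 264315/2730 + 4768/173565 = 264315*(1/2730) + 4768/173565 = 17621/182 + 4768/173565 = 62433809/644670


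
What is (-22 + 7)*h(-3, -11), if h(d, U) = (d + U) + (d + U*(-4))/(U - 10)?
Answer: 1675/7 ≈ 239.29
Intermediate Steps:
h(d, U) = U + d + (d - 4*U)/(-10 + U) (h(d, U) = (U + d) + (d - 4*U)/(-10 + U) = U + d + (d - 4*U)/(-10 + U))
(-22 + 7)*h(-3, -11) = (-22 + 7)*(((-11)**2 - 14*(-11) - 9*(-3) - 11*(-3))/(-10 - 11)) = -15*(121 + 154 + 27 + 33)/(-21) = -(-5)*335/7 = -15*(-335/21) = 1675/7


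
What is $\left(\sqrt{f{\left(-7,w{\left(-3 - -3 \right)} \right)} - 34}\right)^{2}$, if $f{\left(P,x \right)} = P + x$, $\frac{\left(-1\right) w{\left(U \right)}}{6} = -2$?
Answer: $-29$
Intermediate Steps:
$w{\left(U \right)} = 12$ ($w{\left(U \right)} = \left(-6\right) \left(-2\right) = 12$)
$\left(\sqrt{f{\left(-7,w{\left(-3 - -3 \right)} \right)} - 34}\right)^{2} = \left(\sqrt{\left(-7 + 12\right) - 34}\right)^{2} = \left(\sqrt{5 - 34}\right)^{2} = \left(\sqrt{-29}\right)^{2} = \left(i \sqrt{29}\right)^{2} = -29$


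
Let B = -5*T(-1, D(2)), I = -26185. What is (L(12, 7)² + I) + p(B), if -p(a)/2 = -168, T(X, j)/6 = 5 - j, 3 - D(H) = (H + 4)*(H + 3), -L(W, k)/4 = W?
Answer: -23545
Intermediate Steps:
L(W, k) = -4*W
D(H) = 3 - (3 + H)*(4 + H) (D(H) = 3 - (H + 4)*(H + 3) = 3 - (4 + H)*(3 + H) = 3 - (3 + H)*(4 + H))
T(X, j) = 30 - 6*j (T(X, j) = 6*(5 - j) = 30 - 6*j)
B = -960 (B = -5*(30 - 6*(-9 - 1*2² - 7*2)) = -5*(30 - 6*(-9 - 1*4 - 14)) = -5*(30 - 6*(-9 - 4 - 14)) = -5*(30 - 6*(-27)) = -5*(30 + 162) = -5*192 = -960)
p(a) = 336 (p(a) = -2*(-168) = 336)
(L(12, 7)² + I) + p(B) = ((-4*12)² - 26185) + 336 = ((-48)² - 26185) + 336 = (2304 - 26185) + 336 = -23881 + 336 = -23545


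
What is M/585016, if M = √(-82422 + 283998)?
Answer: √50394/292508 ≈ 0.00076745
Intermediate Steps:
M = 2*√50394 (M = √201576 = 2*√50394 ≈ 448.97)
M/585016 = (2*√50394)/585016 = (2*√50394)*(1/585016) = √50394/292508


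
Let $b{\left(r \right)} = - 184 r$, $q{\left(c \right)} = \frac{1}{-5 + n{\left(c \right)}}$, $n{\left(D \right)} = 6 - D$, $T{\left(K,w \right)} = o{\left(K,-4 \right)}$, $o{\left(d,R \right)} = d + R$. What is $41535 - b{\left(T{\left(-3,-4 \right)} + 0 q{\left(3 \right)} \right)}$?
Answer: $40247$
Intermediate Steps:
$o{\left(d,R \right)} = R + d$
$T{\left(K,w \right)} = -4 + K$
$q{\left(c \right)} = \frac{1}{1 - c}$ ($q{\left(c \right)} = \frac{1}{-5 - \left(-6 + c\right)} = \frac{1}{1 - c}$)
$41535 - b{\left(T{\left(-3,-4 \right)} + 0 q{\left(3 \right)} \right)} = 41535 - - 184 \left(\left(-4 - 3\right) + 0 \left(- \frac{1}{-1 + 3}\right)\right) = 41535 - - 184 \left(-7 + 0 \left(- \frac{1}{2}\right)\right) = 41535 - - 184 \left(-7 + 0\right) = 41535 - \left(-184\right) \left(-7\right) = 41535 - 1288 = 40247$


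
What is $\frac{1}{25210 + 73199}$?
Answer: $\frac{1}{98409} \approx 1.0162 \cdot 10^{-5}$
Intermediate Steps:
$\frac{1}{25210 + 73199} = \frac{1}{98409}$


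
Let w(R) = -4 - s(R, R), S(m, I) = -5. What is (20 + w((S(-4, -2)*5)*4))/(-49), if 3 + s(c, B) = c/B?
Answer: -18/49 ≈ -0.36735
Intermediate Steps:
s(c, B) = -3 + c/B
w(R) = -2 (w(R) = -4 - (-3 + R/R) = -4 - (-3 + 1) = -4 - 1*(-2) = -4 + 2 = -2)
(20 + w((S(-4, -2)*5)*4))/(-49) = (20 - 2)/(-49) = -1/49*18 = -18/49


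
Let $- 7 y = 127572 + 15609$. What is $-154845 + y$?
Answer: $- \frac{1227096}{7} \approx -1.753 \cdot 10^{5}$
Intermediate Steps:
$y = - \frac{143181}{7}$ ($y = - \frac{127572 + 15609}{7} = \left(- \frac{1}{7}\right) 143181 = - \frac{143181}{7} \approx -20454.0$)
$-154845 + y = -154845 - \frac{143181}{7} = - \frac{1227096}{7}$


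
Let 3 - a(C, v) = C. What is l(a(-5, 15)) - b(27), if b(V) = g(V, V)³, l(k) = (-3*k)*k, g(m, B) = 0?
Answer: -192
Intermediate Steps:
a(C, v) = 3 - C
l(k) = -3*k²
b(V) = 0 (b(V) = 0³ = 0)
l(a(-5, 15)) - b(27) = -3*(3 - 1*(-5))² - 1*0 = -3*(3 + 5)² + 0 = -3*8² + 0 = -3*64 + 0 = -192 + 0 = -192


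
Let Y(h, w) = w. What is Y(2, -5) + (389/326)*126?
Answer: 23692/163 ≈ 145.35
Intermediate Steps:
Y(2, -5) + (389/326)*126 = -5 + (389/326)*126 = -5 + 24507/163 = 23692/163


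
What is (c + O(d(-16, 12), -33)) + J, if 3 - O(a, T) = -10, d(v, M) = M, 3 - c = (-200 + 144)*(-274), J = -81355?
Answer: -96683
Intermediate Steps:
c = -15341 (c = 3 - (-200 + 144)*(-274) = 3 - (-56)*(-274) = 3 - 1*15344 = 3 - 15344 = -15341)
O(a, T) = 13 (O(a, T) = 3 - 1*(-10) = 3 + 10 = 13)
(c + O(d(-16, 12), -33)) + J = (-15341 + 13) - 81355 = -15328 - 81355 = -96683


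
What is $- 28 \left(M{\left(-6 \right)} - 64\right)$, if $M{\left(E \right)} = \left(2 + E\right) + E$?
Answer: $2072$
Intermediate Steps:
$M{\left(E \right)} = 2 + 2 E$
$- 28 \left(M{\left(-6 \right)} - 64\right) = - 28 \left(\left(2 + 2 \left(-6\right)\right) - 64\right) = - 28 \left(\left(2 - 12\right) - 64\right) = - 28 \left(-10 - 64\right) = \left(-28\right) \left(-74\right) = 2072$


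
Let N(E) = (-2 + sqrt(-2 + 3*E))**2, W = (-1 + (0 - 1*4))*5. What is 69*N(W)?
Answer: 69*(2 - I*sqrt(77))**2 ≈ -5037.0 - 2421.9*I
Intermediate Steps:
W = -25 (W = (-1 + (0 - 4))*5 = (-1 - 4)*5 = -5*5 = -25)
69*N(W) = 69*(-2 + sqrt(-2 + 3*(-25)))**2 = 69*(-2 + sqrt(-2 - 75))**2 = 69*(-2 + sqrt(-77))**2 = 69*(-2 + I*sqrt(77))**2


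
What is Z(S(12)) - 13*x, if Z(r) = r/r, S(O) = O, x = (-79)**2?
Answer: -81132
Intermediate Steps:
x = 6241
Z(r) = 1
Z(S(12)) - 13*x = 1 - 13*6241 = 1 - 81133 = -81132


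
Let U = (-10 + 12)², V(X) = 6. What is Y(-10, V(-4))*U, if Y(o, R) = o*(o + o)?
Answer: 800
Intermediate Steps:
Y(o, R) = 2*o² (Y(o, R) = o*(2*o) = 2*o²)
U = 4 (U = 2² = 4)
Y(-10, V(-4))*U = (2*(-10)²)*4 = (2*100)*4 = 200*4 = 800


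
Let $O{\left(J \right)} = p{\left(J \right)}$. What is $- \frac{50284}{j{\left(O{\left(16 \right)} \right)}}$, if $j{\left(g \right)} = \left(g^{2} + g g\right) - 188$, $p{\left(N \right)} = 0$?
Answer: $\frac{12571}{47} \approx 267.47$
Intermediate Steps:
$O{\left(J \right)} = 0$
$j{\left(g \right)} = -188 + 2 g^{2}$ ($j{\left(g \right)} = \left(g^{2} + g^{2}\right) - 188 = 2 g^{2} - 188 = -188 + 2 g^{2}$)
$- \frac{50284}{j{\left(O{\left(16 \right)} \right)}} = - \frac{50284}{-188 + 2 \cdot 0^{2}} = - \frac{50284}{-188 + 2 \cdot 0} = - \frac{50284}{-188 + 0} = - \frac{50284}{-188} = \left(-50284\right) \left(- \frac{1}{188}\right) = \frac{12571}{47}$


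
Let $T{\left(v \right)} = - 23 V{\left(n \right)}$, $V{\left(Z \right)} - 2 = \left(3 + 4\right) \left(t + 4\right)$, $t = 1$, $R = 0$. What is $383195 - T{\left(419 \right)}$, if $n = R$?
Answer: $384046$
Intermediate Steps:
$n = 0$
$V{\left(Z \right)} = 37$ ($V{\left(Z \right)} = 2 + \left(3 + 4\right) \left(1 + 4\right) = 2 + 7 \cdot 5 = 2 + 35 = 37$)
$T{\left(v \right)} = -851$ ($T{\left(v \right)} = \left(-23\right) 37 = -851$)
$383195 - T{\left(419 \right)} = 383195 - -851 = 383195 + 851 = 384046$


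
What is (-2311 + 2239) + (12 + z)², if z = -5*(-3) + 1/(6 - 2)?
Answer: 10729/16 ≈ 670.56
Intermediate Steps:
z = 61/4 (z = 15 + 1/4 = 15 + ¼ = 61/4 ≈ 15.250)
(-2311 + 2239) + (12 + z)² = (-2311 + 2239) + (12 + 61/4)² = -72 + (109/4)² = -72 + 11881/16 = 10729/16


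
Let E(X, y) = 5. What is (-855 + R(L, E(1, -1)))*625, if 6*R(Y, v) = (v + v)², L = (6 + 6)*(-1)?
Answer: -1571875/3 ≈ -5.2396e+5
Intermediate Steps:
L = -12 (L = 12*(-1) = -12)
R(Y, v) = 2*v²/3 (R(Y, v) = (v + v)²/6 = (2*v)²/6 = (4*v²)/6 = 2*v²/3)
(-855 + R(L, E(1, -1)))*625 = (-855 + (⅔)*5²)*625 = (-855 + (⅔)*25)*625 = (-855 + 50/3)*625 = -2515/3*625 = -1571875/3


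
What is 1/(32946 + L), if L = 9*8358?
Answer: 1/108168 ≈ 9.2449e-6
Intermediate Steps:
L = 75222
1/(32946 + L) = 1/(32946 + 75222) = 1/108168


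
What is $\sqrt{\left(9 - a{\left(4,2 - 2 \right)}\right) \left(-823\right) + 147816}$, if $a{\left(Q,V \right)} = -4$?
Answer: $\sqrt{137117} \approx 370.29$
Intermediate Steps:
$\sqrt{\left(9 - a{\left(4,2 - 2 \right)}\right) \left(-823\right) + 147816} = \sqrt{\left(9 - -4\right) \left(-823\right) + 147816} = \sqrt{\left(9 + 4\right) \left(-823\right) + 147816} = \sqrt{13 \left(-823\right) + 147816} = \sqrt{-10699 + 147816} = \sqrt{137117}$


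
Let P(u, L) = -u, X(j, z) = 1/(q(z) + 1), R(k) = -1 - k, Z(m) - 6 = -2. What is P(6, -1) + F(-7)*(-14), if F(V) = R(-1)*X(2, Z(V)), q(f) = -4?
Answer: -6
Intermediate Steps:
Z(m) = 4 (Z(m) = 6 - 2 = 4)
X(j, z) = -⅓ (X(j, z) = 1/(-4 + 1) = 1/(-3) = -⅓)
F(V) = 0 (F(V) = (-1 - 1*(-1))*(-⅓) = (-1 + 1)*(-⅓) = 0*(-⅓) = 0)
P(6, -1) + F(-7)*(-14) = -1*6 + 0*(-14) = -6 + 0 = -6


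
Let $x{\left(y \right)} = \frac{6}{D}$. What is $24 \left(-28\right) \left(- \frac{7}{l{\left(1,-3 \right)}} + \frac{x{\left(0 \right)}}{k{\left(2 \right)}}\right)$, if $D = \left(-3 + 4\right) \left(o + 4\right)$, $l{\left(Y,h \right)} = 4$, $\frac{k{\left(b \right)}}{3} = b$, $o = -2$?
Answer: $840$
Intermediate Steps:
$k{\left(b \right)} = 3 b$
$D = 2$ ($D = \left(-3 + 4\right) \left(-2 + 4\right) = 1 \cdot 2 = 2$)
$x{\left(y \right)} = 3$ ($x{\left(y \right)} = \frac{6}{2} = 6 \cdot \frac{1}{2} = 3$)
$24 \left(-28\right) \left(- \frac{7}{l{\left(1,-3 \right)}} + \frac{x{\left(0 \right)}}{k{\left(2 \right)}}\right) = 24 \left(-28\right) \left(- \frac{7}{4} + \frac{3}{3 \cdot 2}\right) = - 672 \left(\left(-7\right) \frac{1}{4} + \frac{3}{6}\right) = - 672 \left(- \frac{7}{4} + 3 \cdot \frac{1}{6}\right) = - 672 \left(- \frac{7}{4} + \frac{1}{2}\right) = \left(-672\right) \left(- \frac{5}{4}\right) = 840$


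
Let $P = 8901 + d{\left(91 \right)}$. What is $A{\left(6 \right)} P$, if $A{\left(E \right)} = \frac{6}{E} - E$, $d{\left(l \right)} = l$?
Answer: $-44960$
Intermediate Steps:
$P = 8992$ ($P = 8901 + 91 = 8992$)
$A{\left(E \right)} = - E + \frac{6}{E}$
$A{\left(6 \right)} P = \left(\left(-1\right) 6 + \frac{6}{6}\right) 8992 = \left(-6 + 6 \cdot \frac{1}{6}\right) 8992 = \left(-6 + 1\right) 8992 = \left(-5\right) 8992 = -44960$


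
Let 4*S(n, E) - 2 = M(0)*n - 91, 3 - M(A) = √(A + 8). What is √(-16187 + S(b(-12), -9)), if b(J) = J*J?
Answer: √(-64405 - 288*√2)/2 ≈ 127.29*I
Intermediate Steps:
M(A) = 3 - √(8 + A) (M(A) = 3 - √(A + 8) = 3 - √(8 + A))
b(J) = J²
S(n, E) = -89/4 + n*(3 - 2*√2)/4 (S(n, E) = ½ + ((3 - √(8 + 0))*n - 91)/4 = ½ + ((3 - √8)*n - 91)/4 = ½ + ((3 - 2*√2)*n - 91)/4 = ½ + (n*(3 - 2*√2) - 91)/4 = ½ + (-91 + n*(3 - 2*√2))/4 = ½ + (-91/4 + n*(3 - 2*√2)/4) = -89/4 + n*(3 - 2*√2)/4)
√(-16187 + S(b(-12), -9)) = √(-16187 + (-89/4 + (¼)*(-12)²*(3 - 2*√2))) = √(-16187 + (-89/4 + (¼)*144*(3 - 2*√2))) = √(-16187 + (-89/4 + (108 - 72*√2))) = √(-16187 + (343/4 - 72*√2)) = √(-64405/4 - 72*√2)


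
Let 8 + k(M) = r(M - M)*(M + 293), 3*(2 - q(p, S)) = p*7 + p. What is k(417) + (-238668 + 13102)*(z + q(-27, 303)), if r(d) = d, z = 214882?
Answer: -48486765104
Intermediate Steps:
q(p, S) = 2 - 8*p/3 (q(p, S) = 2 - (p*7 + p)/3 = 2 - (7*p + p)/3 = 2 - 8*p/3)
k(M) = -8 (k(M) = -8 + (M - M)*(M + 293) = -8 + 0*(293 + M) = -8 + 0 = -8)
k(417) + (-238668 + 13102)*(z + q(-27, 303)) = -8 + (-238668 + 13102)*(214882 + (2 - 8/3*(-27))) = -8 - 225566*(214882 + (2 + 72)) = -8 - 225566*(214882 + 74) = -8 - 225566*214956 = -8 - 48486765096 = -48486765104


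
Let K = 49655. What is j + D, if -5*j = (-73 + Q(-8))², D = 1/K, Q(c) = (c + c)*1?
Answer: -15732690/9931 ≈ -1584.2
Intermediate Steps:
Q(c) = 2*c (Q(c) = (2*c)*1 = 2*c)
D = 1/49655 ≈ 2.0139e-5
j = -7921/5 (j = -(-73 + 2*(-8))²/5 = -(-73 - 16)²/5 = -⅕*(-89)² = -⅕*7921 = -7921/5 ≈ -1584.2)
j + D = -7921/5 + 1/49655 = -15732690/9931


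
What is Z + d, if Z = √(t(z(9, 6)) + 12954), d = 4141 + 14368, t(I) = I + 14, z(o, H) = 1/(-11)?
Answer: 18509 + √1569117/11 ≈ 18623.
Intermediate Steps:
z(o, H) = -1/11
t(I) = 14 + I
d = 18509
Z = √1569117/11 (Z = √((14 - 1/11) + 12954) = √(153/11 + 12954) = √(142647/11) = √1569117/11 ≈ 113.88)
Z + d = √1569117/11 + 18509 = 18509 + √1569117/11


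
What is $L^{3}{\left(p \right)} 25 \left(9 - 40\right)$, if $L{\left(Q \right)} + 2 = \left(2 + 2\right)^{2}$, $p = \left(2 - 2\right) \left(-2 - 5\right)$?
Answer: $-2126600$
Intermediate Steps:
$p = 0$ ($p = 0 \left(-7\right) = 0$)
$L{\left(Q \right)} = 14$ ($L{\left(Q \right)} = -2 + \left(2 + 2\right)^{2} = -2 + 4^{2} = -2 + 16 = 14$)
$L^{3}{\left(p \right)} 25 \left(9 - 40\right) = 14^{3} \cdot 25 \left(9 - 40\right) = 2744 \cdot 25 \left(9 - 40\right) = 68600 \left(-31\right) = -2126600$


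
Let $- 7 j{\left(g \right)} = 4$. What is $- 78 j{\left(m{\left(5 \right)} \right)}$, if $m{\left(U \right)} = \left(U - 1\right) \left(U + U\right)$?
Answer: $\frac{312}{7} \approx 44.571$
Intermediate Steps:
$m{\left(U \right)} = 2 U \left(-1 + U\right)$ ($m{\left(U \right)} = \left(-1 + U\right) 2 U = 2 U \left(-1 + U\right)$)
$j{\left(g \right)} = - \frac{4}{7}$ ($j{\left(g \right)} = \left(- \frac{1}{7}\right) 4 = - \frac{4}{7}$)
$- 78 j{\left(m{\left(5 \right)} \right)} = \left(-78\right) \left(- \frac{4}{7}\right) = \frac{312}{7}$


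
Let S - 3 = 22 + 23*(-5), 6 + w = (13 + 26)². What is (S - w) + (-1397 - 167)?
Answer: -3169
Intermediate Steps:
w = 1515 (w = -6 + (13 + 26)² = -6 + 39² = -6 + 1521 = 1515)
S = -90 (S = 3 + (22 + 23*(-5)) = 3 + (22 - 115) = 3 - 93 = -90)
(S - w) + (-1397 - 167) = (-90 - 1*1515) + (-1397 - 167) = (-90 - 1515) - 1564 = -1605 - 1564 = -3169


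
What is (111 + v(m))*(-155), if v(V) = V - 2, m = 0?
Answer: -16895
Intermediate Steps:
v(V) = -2 + V
(111 + v(m))*(-155) = (111 + (-2 + 0))*(-155) = (111 - 2)*(-155) = 109*(-155) = -16895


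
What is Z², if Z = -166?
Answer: 27556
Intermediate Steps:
Z² = (-166)² = 27556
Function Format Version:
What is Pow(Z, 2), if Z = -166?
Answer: 27556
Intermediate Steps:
Pow(Z, 2) = Pow(-166, 2) = 27556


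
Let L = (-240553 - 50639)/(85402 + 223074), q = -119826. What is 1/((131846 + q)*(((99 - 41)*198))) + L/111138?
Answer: -1673382696203/197183407652930160 ≈ -8.4864e-6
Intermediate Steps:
L = -72798/77119 (L = -291192/308476 = -291192*1/308476 = -72798/77119 ≈ -0.94397)
1/((131846 + q)*(((99 - 41)*198))) + L/111138 = 1/((131846 - 119826)*(((99 - 41)*198))) - 72798/77119/111138 = 1/(12020*((58*198))) - 72798/77119*1/111138 = (1/12020)/11484 - 12133/1428475237 = (1/12020)*(1/11484) - 12133/1428475237 = 1/138037680 - 12133/1428475237 = -1673382696203/197183407652930160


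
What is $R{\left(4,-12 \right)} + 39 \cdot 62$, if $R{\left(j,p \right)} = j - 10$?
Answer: $2412$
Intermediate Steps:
$R{\left(j,p \right)} = -10 + j$
$R{\left(4,-12 \right)} + 39 \cdot 62 = \left(-10 + 4\right) + 39 \cdot 62 = -6 + 2418 = 2412$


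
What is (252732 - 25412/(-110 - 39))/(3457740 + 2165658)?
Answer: 1712840/38085741 ≈ 0.044973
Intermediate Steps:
(252732 - 25412/(-110 - 39))/(3457740 + 2165658) = (252732 - 25412/(-149))/5623398 = (252732 - 1/149*(-25412))*(1/5623398) = (252732 + 25412/149)*(1/5623398) = (37682480/149)*(1/5623398) = 1712840/38085741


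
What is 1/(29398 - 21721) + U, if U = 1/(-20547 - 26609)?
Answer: 39479/362016612 ≈ 0.00010905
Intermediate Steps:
U = -1/47156 (U = 1/(-47156) = -1/47156 ≈ -2.1206e-5)
1/(29398 - 21721) + U = 1/(29398 - 21721) - 1/47156 = 1/7677 - 1/47156 = 39479/362016612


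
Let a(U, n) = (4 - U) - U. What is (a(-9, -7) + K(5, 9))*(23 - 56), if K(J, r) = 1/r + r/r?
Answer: -2288/3 ≈ -762.67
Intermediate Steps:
K(J, r) = 1 + 1/r (K(J, r) = 1/r + 1 = 1 + 1/r)
a(U, n) = 4 - 2*U
(a(-9, -7) + K(5, 9))*(23 - 56) = ((4 - 2*(-9)) + (1 + 9)/9)*(23 - 56) = ((4 + 18) + (⅑)*10)*(-33) = (22 + 10/9)*(-33) = (208/9)*(-33) = -2288/3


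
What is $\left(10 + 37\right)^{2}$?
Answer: $2209$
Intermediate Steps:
$\left(10 + 37\right)^{2} = 47^{2} = 2209$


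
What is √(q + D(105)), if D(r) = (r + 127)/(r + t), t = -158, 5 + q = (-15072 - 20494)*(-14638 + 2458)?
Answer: √1216841582579/53 ≈ 20813.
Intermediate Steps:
q = 433193875 (q = -5 + (-15072 - 20494)*(-14638 + 2458) = -5 - 35566*(-12180) = -5 + 433193880 = 433193875)
D(r) = (127 + r)/(-158 + r) (D(r) = (r + 127)/(r - 158) = (127 + r)/(-158 + r))
√(q + D(105)) = √(433193875 + (127 + 105)/(-158 + 105)) = √(433193875 + 232/(-53)) = √(433193875 - 1/53*232) = √(433193875 - 232/53) = √(22959275143/53) = √1216841582579/53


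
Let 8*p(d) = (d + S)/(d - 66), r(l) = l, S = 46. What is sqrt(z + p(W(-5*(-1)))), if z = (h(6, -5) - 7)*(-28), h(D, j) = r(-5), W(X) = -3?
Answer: sqrt(25589202)/276 ≈ 18.328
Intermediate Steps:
h(D, j) = -5
z = 336 (z = (-5 - 7)*(-28) = -12*(-28) = 336)
p(d) = (46 + d)/(8*(-66 + d)) (p(d) = ((d + 46)/(d - 66))/8 = ((46 + d)/(-66 + d))/8 = (46 + d)/(8*(-66 + d)))
sqrt(z + p(W(-5*(-1)))) = sqrt(336 + (46 - 3)/(8*(-66 - 3))) = sqrt(336 + (1/8)*43/(-69)) = sqrt(336 + (1/8)*(-1/69)*43) = sqrt(336 - 43/552) = sqrt(185429/552) = sqrt(25589202)/276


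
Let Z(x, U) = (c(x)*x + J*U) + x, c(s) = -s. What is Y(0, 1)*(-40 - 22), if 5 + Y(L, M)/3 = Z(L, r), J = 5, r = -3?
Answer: 3720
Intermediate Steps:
Z(x, U) = x - x**2 + 5*U (Z(x, U) = ((-x)*x + 5*U) + x = (-x**2 + 5*U) + x = x - x**2 + 5*U)
Y(L, M) = -60 - 3*L**2 + 3*L (Y(L, M) = -15 + 3*(L - L**2 + 5*(-3)) = -15 + 3*(L - L**2 - 15) = -15 + 3*(-15 + L - L**2) = -15 + (-45 - 3*L**2 + 3*L) = -60 - 3*L**2 + 3*L)
Y(0, 1)*(-40 - 22) = (-60 - 3*0**2 + 3*0)*(-40 - 22) = (-60 - 3*0 + 0)*(-62) = (-60 + 0 + 0)*(-62) = -60*(-62) = 3720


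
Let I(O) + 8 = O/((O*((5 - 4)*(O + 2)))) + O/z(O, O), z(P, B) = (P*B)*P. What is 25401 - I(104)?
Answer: 14565652971/573248 ≈ 25409.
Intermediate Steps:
z(P, B) = B*P² (z(P, B) = (B*P)*P = B*P²)
I(O) = -8 + O⁻² + 1/(2 + O) (I(O) = -8 + (O/((O*((5 - 4)*(O + 2)))) + O/((O*O²))) = -8 + (O/((O*(1*(2 + O)))) + O/(O³)) = -8 + (O/((O*(2 + O))) + O/O³) = -8 + (O*(1/(O*(2 + O))) + O⁻²) = -8 + (1/(2 + O) + O⁻²) = -8 + (O⁻² + 1/(2 + O)) = -8 + O⁻² + 1/(2 + O))
25401 - I(104) = 25401 - (2 + 104 - 15*104² - 8*104³)/(104²*(2 + 104)) = 25401 - (2 + 104 - 15*10816 - 8*1124864)/(10816*106) = 25401 - (2 + 104 - 162240 - 8998912)/(10816*106) = 25401 - (-9161046)/(10816*106) = 25401 - 1*(-4580523/573248) = 25401 + 4580523/573248 = 14565652971/573248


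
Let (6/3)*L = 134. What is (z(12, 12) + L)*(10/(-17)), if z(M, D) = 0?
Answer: -670/17 ≈ -39.412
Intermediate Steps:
L = 67 (L = (½)*134 = 67)
(z(12, 12) + L)*(10/(-17)) = (0 + 67)*(10/(-17)) = 67*(10*(-1/17)) = 67*(-10/17) = -670/17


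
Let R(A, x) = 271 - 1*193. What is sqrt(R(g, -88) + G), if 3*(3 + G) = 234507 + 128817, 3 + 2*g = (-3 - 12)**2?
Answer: sqrt(121183) ≈ 348.11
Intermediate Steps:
g = 111 (g = -3/2 + (-3 - 12)**2/2 = -3/2 + (1/2)*(-15)**2 = -3/2 + (1/2)*225 = -3/2 + 225/2 = 111)
R(A, x) = 78 (R(A, x) = 271 - 193 = 78)
G = 121105 (G = -3 + (234507 + 128817)/3 = -3 + (1/3)*363324 = -3 + 121108 = 121105)
sqrt(R(g, -88) + G) = sqrt(78 + 121105) = sqrt(121183)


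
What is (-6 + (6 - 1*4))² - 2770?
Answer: -2754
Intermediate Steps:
(-6 + (6 - 1*4))² - 2770 = (-6 + (6 - 4))² - 2770 = (-6 + 2)² - 2770 = (-4)² - 2770 = 16 - 2770 = -2754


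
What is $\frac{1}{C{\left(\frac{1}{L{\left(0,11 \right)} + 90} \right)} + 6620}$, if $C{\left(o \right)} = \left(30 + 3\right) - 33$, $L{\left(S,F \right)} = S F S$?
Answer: $\frac{1}{6620} \approx 0.00015106$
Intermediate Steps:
$L{\left(S,F \right)} = F S^{2}$ ($L{\left(S,F \right)} = F S S = F S^{2}$)
$C{\left(o \right)} = 0$ ($C{\left(o \right)} = 33 - 33 = 0$)
$\frac{1}{C{\left(\frac{1}{L{\left(0,11 \right)} + 90} \right)} + 6620} = \frac{1}{0 + 6620} = \frac{1}{6620}$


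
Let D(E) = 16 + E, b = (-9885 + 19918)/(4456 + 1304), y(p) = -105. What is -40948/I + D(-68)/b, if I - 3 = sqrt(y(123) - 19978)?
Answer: 4*(-74880*sqrt(20083) + 102932461*I)/(10033*(sqrt(20083) - 3*I)) ≈ -35.968 + 288.82*I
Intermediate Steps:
b = 10033/5760 ≈ 1.7418
I = 3 + I*sqrt(20083) (I = 3 + sqrt(-105 - 19978) = 3 + sqrt(-20083) = 3 + I*sqrt(20083) ≈ 3.0 + 141.71*I)
-40948/I + D(-68)/b = -40948/(3 + I*sqrt(20083)) + (16 - 68)/(10033/5760) = -40948/(3 + I*sqrt(20083)) - 52*5760/10033 = -40948/(3 + I*sqrt(20083)) - 299520/10033 = -299520/10033 - 40948/(3 + I*sqrt(20083))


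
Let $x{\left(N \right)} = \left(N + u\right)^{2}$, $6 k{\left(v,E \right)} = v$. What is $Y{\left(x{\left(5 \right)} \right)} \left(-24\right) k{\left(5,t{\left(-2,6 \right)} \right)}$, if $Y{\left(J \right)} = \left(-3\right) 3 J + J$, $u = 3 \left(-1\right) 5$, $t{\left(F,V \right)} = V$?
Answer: $16000$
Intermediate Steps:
$u = -15$ ($u = \left(-3\right) 5 = -15$)
$k{\left(v,E \right)} = \frac{v}{6}$
$x{\left(N \right)} = \left(-15 + N\right)^{2}$ ($x{\left(N \right)} = \left(N - 15\right)^{2} = \left(-15 + N\right)^{2}$)
$Y{\left(J \right)} = - 8 J$ ($Y{\left(J \right)} = - 9 J + J = - 8 J$)
$Y{\left(x{\left(5 \right)} \right)} \left(-24\right) k{\left(5,t{\left(-2,6 \right)} \right)} = - 8 \left(-15 + 5\right)^{2} \left(-24\right) \frac{1}{6} \cdot 5 = - 8 \left(-10\right)^{2} \left(-24\right) \frac{5}{6} = \left(-8\right) 100 \left(-24\right) \frac{5}{6} = \left(-800\right) \left(-24\right) \frac{5}{6} = 19200 \cdot \frac{5}{6} = 16000$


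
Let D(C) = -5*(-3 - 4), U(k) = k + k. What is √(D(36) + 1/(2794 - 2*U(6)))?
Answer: √268554270/2770 ≈ 5.9161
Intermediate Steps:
U(k) = 2*k
D(C) = 35 (D(C) = -5*(-7) = 35)
√(D(36) + 1/(2794 - 2*U(6))) = √(35 + 1/(2794 - 4*6)) = √(35 + 1/(2794 - 2*12)) = √(35 + 1/(2794 - 24)) = √(35 + 1/2770) = √(96951/2770) = √268554270/2770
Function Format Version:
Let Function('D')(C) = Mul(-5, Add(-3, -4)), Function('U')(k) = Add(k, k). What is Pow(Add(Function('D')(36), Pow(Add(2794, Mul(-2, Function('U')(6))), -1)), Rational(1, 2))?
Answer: Mul(Rational(1, 2770), Pow(268554270, Rational(1, 2))) ≈ 5.9161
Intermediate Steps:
Function('U')(k) = Mul(2, k)
Function('D')(C) = 35 (Function('D')(C) = Mul(-5, -7) = 35)
Pow(Add(Function('D')(36), Pow(Add(2794, Mul(-2, Function('U')(6))), -1)), Rational(1, 2)) = Pow(Add(35, Pow(Add(2794, Mul(-2, Mul(2, 6))), -1)), Rational(1, 2)) = Pow(Add(35, Pow(Add(2794, Mul(-2, 12)), -1)), Rational(1, 2)) = Pow(Add(35, Pow(Add(2794, -24), -1)), Rational(1, 2)) = Pow(Add(35, Pow(2770, -1)), Rational(1, 2)) = Pow(Add(35, Rational(1, 2770)), Rational(1, 2)) = Pow(Rational(96951, 2770), Rational(1, 2)) = Mul(Rational(1, 2770), Pow(268554270, Rational(1, 2)))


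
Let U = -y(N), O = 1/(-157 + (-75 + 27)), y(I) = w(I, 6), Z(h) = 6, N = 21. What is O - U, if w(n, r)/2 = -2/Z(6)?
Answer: -413/615 ≈ -0.67155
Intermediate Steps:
w(n, r) = -⅔ (w(n, r) = 2*(-2/6) = 2*(-2*⅙) = 2*(-⅓) = -⅔)
y(I) = -⅔
O = -1/205 (O = 1/(-157 - 48) = 1/(-205) = -1/205 ≈ -0.0048781)
U = ⅔ (U = -1*(-⅔) = ⅔ ≈ 0.66667)
O - U = -1/205 - 1*⅔ = -1/205 - ⅔ = -413/615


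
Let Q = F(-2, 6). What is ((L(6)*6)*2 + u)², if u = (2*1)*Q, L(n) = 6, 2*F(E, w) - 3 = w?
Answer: 6561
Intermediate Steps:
F(E, w) = 3/2 + w/2
Q = 9/2 (Q = 3/2 + (½)*6 = 3/2 + 3 = 9/2 ≈ 4.5000)
u = 9 (u = (2*1)*(9/2) = 2*(9/2) = 9)
((L(6)*6)*2 + u)² = ((6*6)*2 + 9)² = (36*2 + 9)² = (72 + 9)² = 81² = 6561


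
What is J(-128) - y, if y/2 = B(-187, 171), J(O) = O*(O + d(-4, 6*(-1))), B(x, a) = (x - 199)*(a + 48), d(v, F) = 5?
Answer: 184812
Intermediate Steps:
B(x, a) = (-199 + x)*(48 + a)
J(O) = O*(5 + O) (J(O) = O*(O + 5) = O*(5 + O))
y = -169068 (y = 2*(-9552 - 199*171 + 48*(-187) + 171*(-187)) = 2*(-9552 - 34029 - 8976 - 31977) = 2*(-84534) = -169068)
J(-128) - y = -128*(5 - 128) - 1*(-169068) = -128*(-123) + 169068 = 15744 + 169068 = 184812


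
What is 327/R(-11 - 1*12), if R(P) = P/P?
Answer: 327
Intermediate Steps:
R(P) = 1
327/R(-11 - 1*12) = 327/1 = 327*1 = 327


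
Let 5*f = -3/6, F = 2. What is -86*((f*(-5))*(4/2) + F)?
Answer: -258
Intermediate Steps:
f = -1/10 (f = (-3/6)/5 = (-3*1/6)/5 = (1/5)*(-1/2) = -1/10 ≈ -0.10000)
-86*((f*(-5))*(4/2) + F) = -86*((-1/10*(-5))*(4/2) + 2) = -86*((4*(1/2))/2 + 2) = -86*((1/2)*2 + 2) = -86*(1 + 2) = -86*3 = -258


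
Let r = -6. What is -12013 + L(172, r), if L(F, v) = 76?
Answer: -11937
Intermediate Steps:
-12013 + L(172, r) = -12013 + 76 = -11937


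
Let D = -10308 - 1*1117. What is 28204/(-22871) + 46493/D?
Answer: -1385572103/261301175 ≈ -5.3026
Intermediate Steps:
D = -11425 (D = -10308 - 1117 = -11425)
28204/(-22871) + 46493/D = 28204/(-22871) + 46493/(-11425) = 28204*(-1/22871) + 46493*(-1/11425) = -28204/22871 - 46493/11425 = -1385572103/261301175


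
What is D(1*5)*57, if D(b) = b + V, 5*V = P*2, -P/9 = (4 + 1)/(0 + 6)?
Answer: 114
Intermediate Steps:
P = -15/2 (P = -9*(4 + 1)/(0 + 6) = -45/6 = -9*⅚ = -15/2 ≈ -7.5000)
V = -3 (V = (-15/2*2)/5 = (⅕)*(-15) = -3)
D(b) = -3 + b (D(b) = b - 3 = -3 + b)
D(1*5)*57 = (-3 + 1*5)*57 = (-3 + 5)*57 = 2*57 = 114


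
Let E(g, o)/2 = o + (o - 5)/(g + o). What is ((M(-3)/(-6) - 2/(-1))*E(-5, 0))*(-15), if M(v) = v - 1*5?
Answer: -100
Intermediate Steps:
M(v) = -5 + v (M(v) = v - 5 = -5 + v)
E(g, o) = 2*o + 2*(-5 + o)/(g + o) (E(g, o) = 2*(o + (o - 5)/(g + o)) = 2*(o + (-5 + o)/(g + o)) = 2*o + 2*(-5 + o)/(g + o))
((M(-3)/(-6) - 2/(-1))*E(-5, 0))*(-15) = (((-5 - 3)/(-6) - 2/(-1))*(2*(-5 + 0 + 0**2 - 5*0)/(-5 + 0)))*(-15) = ((-8*(-1/6) - 2*(-1))*(2*(-5 + 0 + 0 + 0)/(-5)))*(-15) = ((4/3 + 2)*(2*(-1/5)*(-5)))*(-15) = ((10/3)*2)*(-15) = (20/3)*(-15) = -100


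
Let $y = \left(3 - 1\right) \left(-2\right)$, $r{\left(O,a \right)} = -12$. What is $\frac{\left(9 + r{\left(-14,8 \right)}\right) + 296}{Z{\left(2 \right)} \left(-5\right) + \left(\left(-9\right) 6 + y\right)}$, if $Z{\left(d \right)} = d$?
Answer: $- \frac{293}{68} \approx -4.3088$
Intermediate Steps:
$y = -4$ ($y = 2 \left(-2\right) = -4$)
$\frac{\left(9 + r{\left(-14,8 \right)}\right) + 296}{Z{\left(2 \right)} \left(-5\right) + \left(\left(-9\right) 6 + y\right)} = \frac{\left(9 - 12\right) + 296}{2 \left(-5\right) - 58} = \frac{-3 + 296}{-10 - 58} = \frac{293}{-10 - 58} = \frac{293}{-68} = 293 \left(- \frac{1}{68}\right) = - \frac{293}{68}$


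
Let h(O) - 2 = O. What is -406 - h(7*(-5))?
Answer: -373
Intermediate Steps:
h(O) = 2 + O
-406 - h(7*(-5)) = -406 - (2 + 7*(-5)) = -406 - (2 - 35) = -406 - 1*(-33) = -406 + 33 = -373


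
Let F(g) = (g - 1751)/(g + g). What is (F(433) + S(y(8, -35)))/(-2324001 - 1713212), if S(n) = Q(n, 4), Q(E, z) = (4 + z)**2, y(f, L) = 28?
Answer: -27053/1748113229 ≈ -1.5476e-5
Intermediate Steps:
F(g) = (-1751 + g)/(2*g) (F(g) = (-1751 + g)/((2*g)) = (-1751 + g)*(1/(2*g)) = (-1751 + g)/(2*g))
S(n) = 64 (S(n) = (4 + 4)**2 = 8**2 = 64)
(F(433) + S(y(8, -35)))/(-2324001 - 1713212) = ((1/2)*(-1751 + 433)/433 + 64)/(-2324001 - 1713212) = ((1/2)*(1/433)*(-1318) + 64)/(-4037213) = (-659/433 + 64)*(-1/4037213) = (27053/433)*(-1/4037213) = -27053/1748113229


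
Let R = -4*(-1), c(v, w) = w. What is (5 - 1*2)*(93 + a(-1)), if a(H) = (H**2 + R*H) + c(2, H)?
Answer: 267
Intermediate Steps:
R = 4
a(H) = H**2 + 5*H (a(H) = (H**2 + 4*H) + H = H**2 + 5*H)
(5 - 1*2)*(93 + a(-1)) = (5 - 1*2)*(93 - (5 - 1)) = (5 - 2)*(93 - 1*4) = 3*(93 - 4) = 3*89 = 267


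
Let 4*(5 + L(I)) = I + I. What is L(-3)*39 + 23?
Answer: -461/2 ≈ -230.50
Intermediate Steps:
L(I) = -5 + I/2 (L(I) = -5 + (I + I)/4 = -5 + (2*I)/4 = -5 + I/2)
L(-3)*39 + 23 = (-5 + (½)*(-3))*39 + 23 = (-5 - 3/2)*39 + 23 = -13/2*39 + 23 = -507/2 + 23 = -461/2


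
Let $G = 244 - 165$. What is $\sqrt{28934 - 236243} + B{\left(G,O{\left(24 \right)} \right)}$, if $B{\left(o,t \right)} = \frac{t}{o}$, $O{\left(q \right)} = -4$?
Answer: $- \frac{4}{79} + i \sqrt{207309} \approx -0.050633 + 455.31 i$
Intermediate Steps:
$G = 79$ ($G = 244 - 165 = 79$)
$\sqrt{28934 - 236243} + B{\left(G,O{\left(24 \right)} \right)} = \sqrt{28934 - 236243} - \frac{4}{79} = \sqrt{-207309} - \frac{4}{79} = i \sqrt{207309} - \frac{4}{79} = - \frac{4}{79} + i \sqrt{207309}$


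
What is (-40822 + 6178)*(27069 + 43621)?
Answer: -2448984360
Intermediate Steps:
(-40822 + 6178)*(27069 + 43621) = -34644*70690 = -2448984360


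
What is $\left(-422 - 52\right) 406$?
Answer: $-192444$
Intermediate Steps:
$\left(-422 - 52\right) 406 = \left(-474\right) 406 = -192444$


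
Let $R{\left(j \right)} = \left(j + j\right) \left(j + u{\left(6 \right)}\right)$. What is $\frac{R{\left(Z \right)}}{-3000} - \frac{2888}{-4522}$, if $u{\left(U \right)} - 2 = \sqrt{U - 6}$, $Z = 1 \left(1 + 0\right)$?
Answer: $\frac{37881}{59500} \approx 0.63666$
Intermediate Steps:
$Z = 1$ ($Z = 1 \cdot 1 = 1$)
$u{\left(U \right)} = 2 + \sqrt{-6 + U}$ ($u{\left(U \right)} = 2 + \sqrt{U - 6} = 2 + \sqrt{-6 + U}$)
$R{\left(j \right)} = 2 j \left(2 + j\right)$ ($R{\left(j \right)} = \left(j + j\right) \left(j + \left(2 + \sqrt{-6 + 6}\right)\right) = 2 j \left(j + \left(2 + \sqrt{0}\right)\right) = 2 j \left(j + \left(2 + 0\right)\right) = 2 j \left(j + 2\right) = 2 j \left(2 + j\right)$)
$\frac{R{\left(Z \right)}}{-3000} - \frac{2888}{-4522} = \frac{2 \cdot 1 \left(2 + 1\right)}{-3000} - \frac{2888}{-4522} = 2 \cdot 1 \cdot 3 \left(- \frac{1}{3000}\right) - - \frac{76}{119} = 6 \left(- \frac{1}{3000}\right) + \frac{76}{119} = - \frac{1}{500} + \frac{76}{119} = \frac{37881}{59500}$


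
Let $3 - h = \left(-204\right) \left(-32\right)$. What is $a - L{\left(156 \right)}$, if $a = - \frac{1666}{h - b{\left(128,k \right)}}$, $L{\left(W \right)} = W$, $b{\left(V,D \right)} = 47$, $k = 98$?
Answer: $- \frac{511783}{3286} \approx -155.75$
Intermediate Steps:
$h = -6525$ ($h = 3 - \left(-204\right) \left(-32\right) = 3 - 6528 = -6525$)
$a = \frac{833}{3286}$ ($a = - \frac{1666}{-6525 - 47} = - \frac{1666}{-6572} = \left(-1666\right) \left(- \frac{1}{6572}\right) = \frac{833}{3286} \approx 0.2535$)
$a - L{\left(156 \right)} = \frac{833}{3286} - 156 = - \frac{511783}{3286}$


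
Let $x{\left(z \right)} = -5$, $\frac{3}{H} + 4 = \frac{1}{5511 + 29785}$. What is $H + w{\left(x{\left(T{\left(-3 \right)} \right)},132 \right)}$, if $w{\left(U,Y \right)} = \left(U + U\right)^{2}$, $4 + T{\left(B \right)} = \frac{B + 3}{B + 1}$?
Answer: $\frac{4670804}{47061} \approx 99.25$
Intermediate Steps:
$T{\left(B \right)} = -4 + \frac{3 + B}{1 + B}$ ($T{\left(B \right)} = -4 + \frac{B + 3}{B + 1} = -4 + \frac{3 + B}{1 + B}$)
$H = - \frac{35296}{47061}$ ($H = \frac{3}{-4 + \frac{1}{5511 + 29785}} = \frac{3}{-4 + \frac{1}{35296}} = \frac{3}{- \frac{141183}{35296}} = 3 \left(- \frac{35296}{141183}\right) = - \frac{35296}{47061} \approx -0.75001$)
$w{\left(U,Y \right)} = 4 U^{2}$ ($w{\left(U,Y \right)} = \left(2 U\right)^{2} = 4 U^{2}$)
$H + w{\left(x{\left(T{\left(-3 \right)} \right)},132 \right)} = - \frac{35296}{47061} + 4 \left(-5\right)^{2} = - \frac{35296}{47061} + 4 \cdot 25 = - \frac{35296}{47061} + 100 = \frac{4670804}{47061}$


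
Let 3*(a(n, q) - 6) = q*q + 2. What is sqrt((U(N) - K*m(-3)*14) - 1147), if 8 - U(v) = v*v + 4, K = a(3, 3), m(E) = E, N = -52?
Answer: I*sqrt(3441) ≈ 58.66*I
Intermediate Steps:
a(n, q) = 20/3 + q**2/3 (a(n, q) = 6 + (q*q + 2)/3 = 6 + (q**2 + 2)/3 = 6 + (2 + q**2)/3 = 6 + (2/3 + q**2/3) = 20/3 + q**2/3)
K = 29/3 (K = 20/3 + (1/3)*3**2 = 20/3 + (1/3)*9 = 20/3 + 3 = 29/3 ≈ 9.6667)
U(v) = 4 - v**2 (U(v) = 8 - (v*v + 4) = 8 - (v**2 + 4) = 8 - (4 + v**2) = 8 + (-4 - v**2) = 4 - v**2)
sqrt((U(N) - K*m(-3)*14) - 1147) = sqrt(((4 - 1*(-52)**2) - (29/3)*(-3)*14) - 1147) = sqrt(((4 - 1*2704) - (-29)*14) - 1147) = sqrt(((4 - 2704) - 1*(-406)) - 1147) = sqrt((-2700 + 406) - 1147) = sqrt(-2294 - 1147) = sqrt(-3441) = I*sqrt(3441)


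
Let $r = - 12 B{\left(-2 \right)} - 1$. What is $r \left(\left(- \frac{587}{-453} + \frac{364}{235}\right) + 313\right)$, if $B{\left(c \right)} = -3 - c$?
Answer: $\frac{369855772}{106455} \approx 3474.3$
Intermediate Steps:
$r = 11$ ($r = - 12 \left(-3 - -2\right) - 1 = - 12 \left(-3 + 2\right) - 1 = \left(-12\right) \left(-1\right) - 1 = 12 - 1 = 11$)
$r \left(\left(- \frac{587}{-453} + \frac{364}{235}\right) + 313\right) = 11 \left(\left(- \frac{587}{-453} + \frac{364}{235}\right) + 313\right) = 11 \left(\left(\left(-587\right) \left(- \frac{1}{453}\right) + 364 \cdot \frac{1}{235}\right) + 313\right) = 11 \left(\left(\frac{587}{453} + \frac{364}{235}\right) + 313\right) = 11 \left(\frac{302837}{106455} + 313\right) = 11 \cdot \frac{33623252}{106455} = \frac{369855772}{106455}$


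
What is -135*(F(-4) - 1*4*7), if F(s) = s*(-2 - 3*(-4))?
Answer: 9180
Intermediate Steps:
F(s) = 10*s (F(s) = s*(-2 + 12) = s*10 = 10*s)
-135*(F(-4) - 1*4*7) = -135*(10*(-4) - 1*4*7) = -135*(-40 - 4*7) = -135*(-40 - 28) = -135*(-68) = 9180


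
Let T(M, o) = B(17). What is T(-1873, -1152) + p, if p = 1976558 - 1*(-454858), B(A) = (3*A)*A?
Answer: 2432283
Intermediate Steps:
B(A) = 3*A²
T(M, o) = 867 (T(M, o) = 3*17² = 3*289 = 867)
p = 2431416 (p = 1976558 + 454858 = 2431416)
T(-1873, -1152) + p = 867 + 2431416 = 2432283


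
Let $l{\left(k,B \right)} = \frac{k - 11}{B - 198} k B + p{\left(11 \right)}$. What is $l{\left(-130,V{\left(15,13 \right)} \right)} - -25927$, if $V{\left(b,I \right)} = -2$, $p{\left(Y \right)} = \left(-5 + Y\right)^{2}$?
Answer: $\frac{261463}{10} \approx 26146.0$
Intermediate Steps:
$l{\left(k,B \right)} = 36 + \frac{B k \left(-11 + k\right)}{-198 + B}$ ($l{\left(k,B \right)} = \frac{k - 11}{B - 198} k B + \left(-5 + 11\right)^{2} = \frac{-11 + k}{-198 + B} k B + 6^{2} = \frac{-11 + k}{-198 + B} k B + 36 = \frac{k \left(-11 + k\right)}{-198 + B} B + 36 = \frac{B k \left(-11 + k\right)}{-198 + B} + 36 = 36 + \frac{B k \left(-11 + k\right)}{-198 + B}$)
$l{\left(-130,V{\left(15,13 \right)} \right)} - -25927 = \frac{-7128 + 36 \left(-2\right) - 2 \left(-130\right)^{2} - \left(-22\right) \left(-130\right)}{-198 - 2} - -25927 = \frac{-7128 - 72 - 33800 - 2860}{-200} + 25927 = - \frac{-7128 - 72 - 33800 - 2860}{200} + 25927 = \left(- \frac{1}{200}\right) \left(-43860\right) + 25927 = \frac{2193}{10} + 25927 = \frac{261463}{10}$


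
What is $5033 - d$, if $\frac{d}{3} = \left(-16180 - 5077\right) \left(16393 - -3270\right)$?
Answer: $1253934206$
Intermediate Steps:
$d = -1253929173$ ($d = 3 \left(-16180 - 5077\right) \left(16393 - -3270\right) = 3 \left(- 21257 \left(16393 + \left(-9239 + 12509\right)\right)\right) = 3 \left(- 21257 \left(16393 + 3270\right)\right) = 3 \left(\left(-21257\right) 19663\right) = 3 \left(-417976391\right) = -1253929173$)
$5033 - d = 5033 - -1253929173 = 5033 + 1253929173 = 1253934206$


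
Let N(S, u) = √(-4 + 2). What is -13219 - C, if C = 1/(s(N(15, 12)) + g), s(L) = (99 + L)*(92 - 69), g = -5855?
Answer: -84622365260/6401571 + 23*I*√2/12803142 ≈ -13219.0 + 2.5405e-6*I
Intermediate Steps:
N(S, u) = I*√2 (N(S, u) = √(-2) = I*√2)
s(L) = 2277 + 23*L (s(L) = (99 + L)*23 = 2277 + 23*L)
C = 1/(-3578 + 23*I*√2) (C = 1/((2277 + 23*(I*√2)) - 5855) = 1/((2277 + 23*I*√2) - 5855) = 1/(-3578 + 23*I*√2) ≈ -0.00027946 - 2.541e-6*I)
-13219 - C = -13219 - (-1789/6401571 - 23*I*√2/12803142) = -13219 + (1789/6401571 + 23*I*√2/12803142) = -84622365260/6401571 + 23*I*√2/12803142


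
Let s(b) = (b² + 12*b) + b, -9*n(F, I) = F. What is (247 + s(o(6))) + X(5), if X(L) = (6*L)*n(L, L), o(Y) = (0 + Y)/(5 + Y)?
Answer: 86293/363 ≈ 237.72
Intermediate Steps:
n(F, I) = -F/9
o(Y) = Y/(5 + Y)
s(b) = b² + 13*b
X(L) = -2*L²/3 (X(L) = (6*L)*(-L/9) = -2*L²/3)
(247 + s(o(6))) + X(5) = (247 + (6/(5 + 6))*(13 + 6/(5 + 6))) - ⅔*5² = (247 + (6/11)*(13 + 6/11)) - ⅔*25 = (247 + (6*(1/11))*(13 + 6*(1/11))) - 50/3 = (247 + 6*(13 + 6/11)/11) - 50/3 = (247 + (6/11)*(149/11)) - 50/3 = (247 + 894/121) - 50/3 = 30781/121 - 50/3 = 86293/363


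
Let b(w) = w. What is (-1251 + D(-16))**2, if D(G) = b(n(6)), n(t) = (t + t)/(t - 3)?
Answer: 1555009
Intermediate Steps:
n(t) = 2*t/(-3 + t) (n(t) = (2*t)/(-3 + t) = 2*t/(-3 + t))
D(G) = 4 (D(G) = 2*6/(-3 + 6) = 2*6/3 = 2*6*(1/3) = 4)
(-1251 + D(-16))**2 = (-1251 + 4)**2 = (-1247)**2 = 1555009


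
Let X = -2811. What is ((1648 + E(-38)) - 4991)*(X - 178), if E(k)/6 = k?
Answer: 10673719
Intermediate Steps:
E(k) = 6*k
((1648 + E(-38)) - 4991)*(X - 178) = ((1648 + 6*(-38)) - 4991)*(-2811 - 178) = ((1648 - 228) - 4991)*(-2989) = (1420 - 4991)*(-2989) = -3571*(-2989) = 10673719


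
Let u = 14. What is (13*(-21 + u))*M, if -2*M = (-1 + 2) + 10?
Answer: 1001/2 ≈ 500.50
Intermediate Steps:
M = -11/2 (M = -((-1 + 2) + 10)/2 = -(1 + 10)/2 = -1/2*11 = -11/2 ≈ -5.5000)
(13*(-21 + u))*M = (13*(-21 + 14))*(-11/2) = (13*(-7))*(-11/2) = -91*(-11/2) = 1001/2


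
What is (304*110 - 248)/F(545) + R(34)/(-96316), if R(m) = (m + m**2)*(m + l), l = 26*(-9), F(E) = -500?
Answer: -192370042/3009875 ≈ -63.913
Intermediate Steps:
l = -234
R(m) = (-234 + m)*(m + m**2) (R(m) = (m + m**2)*(m - 234) = (m + m**2)*(-234 + m) = (-234 + m)*(m + m**2))
(304*110 - 248)/F(545) + R(34)/(-96316) = (304*110 - 248)/(-500) + (34*(-234 + 34**2 - 233*34))/(-96316) = (33440 - 248)*(-1/500) + (34*(-234 + 1156 - 7922))*(-1/96316) = 33192*(-1/500) + (34*(-7000))*(-1/96316) = -8298/125 - 238000*(-1/96316) = -8298/125 + 59500/24079 = -192370042/3009875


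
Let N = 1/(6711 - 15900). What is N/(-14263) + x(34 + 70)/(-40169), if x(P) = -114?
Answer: 14941188767/5264657877483 ≈ 0.0028380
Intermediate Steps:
N = -1/9189 (N = 1/(-9189) = -1/9189 ≈ -0.00010883)
N/(-14263) + x(34 + 70)/(-40169) = -1/9189/(-14263) - 114/(-40169) = -1/9189*(-1/14263) - 114*(-1/40169) = 1/131062707 + 114/40169 = 14941188767/5264657877483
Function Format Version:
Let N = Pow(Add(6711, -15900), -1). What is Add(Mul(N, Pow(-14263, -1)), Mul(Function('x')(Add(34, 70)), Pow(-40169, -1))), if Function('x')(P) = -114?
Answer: Rational(14941188767, 5264657877483) ≈ 0.0028380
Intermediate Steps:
N = Rational(-1, 9189) (N = Pow(-9189, -1) = Rational(-1, 9189) ≈ -0.00010883)
Add(Mul(N, Pow(-14263, -1)), Mul(Function('x')(Add(34, 70)), Pow(-40169, -1))) = Add(Mul(Rational(-1, 9189), Pow(-14263, -1)), Mul(-114, Pow(-40169, -1))) = Add(Mul(Rational(-1, 9189), Rational(-1, 14263)), Mul(-114, Rational(-1, 40169))) = Add(Rational(1, 131062707), Rational(114, 40169)) = Rational(14941188767, 5264657877483)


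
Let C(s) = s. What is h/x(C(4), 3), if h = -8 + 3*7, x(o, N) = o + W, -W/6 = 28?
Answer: -13/164 ≈ -0.079268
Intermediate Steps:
W = -168 (W = -6*28 = -168)
x(o, N) = -168 + o (x(o, N) = o - 168 = -168 + o)
h = 13 (h = -8 + 21 = 13)
h/x(C(4), 3) = 13/(-168 + 4) = 13/(-164) = 13*(-1/164) = -13/164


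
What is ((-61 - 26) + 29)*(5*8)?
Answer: -2320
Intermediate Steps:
((-61 - 26) + 29)*(5*8) = (-87 + 29)*40 = -58*40 = -2320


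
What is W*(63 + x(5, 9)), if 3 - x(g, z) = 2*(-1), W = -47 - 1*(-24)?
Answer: -1564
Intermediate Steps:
W = -23 (W = -47 + 24 = -23)
x(g, z) = 5 (x(g, z) = 3 - 2*(-1) = 3 - 1*(-2) = 3 + 2 = 5)
W*(63 + x(5, 9)) = -23*(63 + 5) = -23*68 = -1564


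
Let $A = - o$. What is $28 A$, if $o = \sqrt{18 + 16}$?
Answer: $- 28 \sqrt{34} \approx -163.27$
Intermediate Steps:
$o = \sqrt{34} \approx 5.8309$
$A = - \sqrt{34} \approx -5.8309$
$28 A = 28 \left(- \sqrt{34}\right) = - 28 \sqrt{34}$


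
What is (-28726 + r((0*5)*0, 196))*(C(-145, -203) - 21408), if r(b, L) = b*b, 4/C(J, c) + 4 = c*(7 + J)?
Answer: 8612601685588/14005 ≈ 6.1497e+8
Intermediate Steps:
C(J, c) = 4/(-4 + c*(7 + J))
r(b, L) = b²
(-28726 + r((0*5)*0, 196))*(C(-145, -203) - 21408) = (-28726 + ((0*5)*0)²)*(4/(-4 + 7*(-203) - 145*(-203)) - 21408) = (-28726 + (0*0)²)*(4/(-4 - 1421 + 29435) - 21408) = (-28726 + 0²)*(4/28010 - 21408) = (-28726 + 0)*(4*(1/28010) - 21408) = -28726*(2/14005 - 21408) = -28726*(-299819038/14005) = 8612601685588/14005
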